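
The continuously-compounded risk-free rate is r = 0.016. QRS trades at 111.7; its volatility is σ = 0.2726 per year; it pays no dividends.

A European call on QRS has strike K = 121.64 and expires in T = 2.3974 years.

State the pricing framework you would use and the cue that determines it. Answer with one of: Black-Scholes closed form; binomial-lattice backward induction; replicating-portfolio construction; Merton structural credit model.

Key observation: the strike-121.64 call on QRS is European-exercise on a continuously-modelled lognormal underlying, so its value is a single closed-form evaluation.

framework: Black-Scholes closed form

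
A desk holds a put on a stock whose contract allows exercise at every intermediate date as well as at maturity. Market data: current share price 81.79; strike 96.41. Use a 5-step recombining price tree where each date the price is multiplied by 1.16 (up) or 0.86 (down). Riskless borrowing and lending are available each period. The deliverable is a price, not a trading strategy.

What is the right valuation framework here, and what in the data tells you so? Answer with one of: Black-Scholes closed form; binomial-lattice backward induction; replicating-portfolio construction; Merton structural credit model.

Key observation: an American put (K = 96.41, S₀ = 81.79) on a 5-date tree has no closed form — the optimal stopping decision is embedded and must be resolved recursively from expiry.

framework: binomial-lattice backward induction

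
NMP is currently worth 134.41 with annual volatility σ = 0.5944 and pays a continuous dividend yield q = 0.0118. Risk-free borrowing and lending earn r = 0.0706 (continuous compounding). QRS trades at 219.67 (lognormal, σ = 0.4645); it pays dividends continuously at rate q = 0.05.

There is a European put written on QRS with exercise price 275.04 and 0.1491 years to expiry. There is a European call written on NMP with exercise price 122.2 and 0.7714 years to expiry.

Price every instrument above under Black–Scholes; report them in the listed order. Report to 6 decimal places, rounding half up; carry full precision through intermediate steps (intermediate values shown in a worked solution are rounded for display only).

[QRS put K=275.04]
σ√T = 0.4645·√0.1491 = 0.179360
d₁ = (ln(S/K) + (r−q+σ²/2)T) / (σ√T) = (ln(219.67/275.04) + (0.0706−0.05+0.4645²/2)·0.1491) / 0.179360 = (-0.224790 + 0.019156) / 0.179360 = -1.146489
d₂ = d₁ − σ√T = -1.146489 − 0.179360 = -1.325848
e^{−rT} = 0.989529
e^{−qT} = 0.992573
N(−d₁) = 0.874204,  N(−d₂) = 0.907555
price = K·e^{−rT}·N(−d₂) − S·e^{−qT}·N(−d₁) = 247.000168 − 190.609981 = 56.390187
[NMP call K=122.2]
σ√T = 0.5944·√0.7714 = 0.522058
d₁ = (ln(S/K) + (r−q+σ²/2)T) / (σ√T) = (ln(134.41/122.2) + (0.0706−0.0118+0.5944²/2)·0.7714) / 0.522058 = (0.095236 + 0.181631) / 0.522058 = 0.530336
d₂ = d₁ − σ√T = 0.530336 − 0.522058 = 0.008279
e^{−rT} = 0.946996
e^{−qT} = 0.990939
N(d₁) = 0.702061,  N(d₂) = 0.503303
price = S·e^{−qT}·N(d₁) − K·e^{−rT}·N(d₂) = 93.508921 − 58.243623 = 35.265298

price(QRS put K=275.04) = 56.390187
price(NMP call K=122.2) = 35.265298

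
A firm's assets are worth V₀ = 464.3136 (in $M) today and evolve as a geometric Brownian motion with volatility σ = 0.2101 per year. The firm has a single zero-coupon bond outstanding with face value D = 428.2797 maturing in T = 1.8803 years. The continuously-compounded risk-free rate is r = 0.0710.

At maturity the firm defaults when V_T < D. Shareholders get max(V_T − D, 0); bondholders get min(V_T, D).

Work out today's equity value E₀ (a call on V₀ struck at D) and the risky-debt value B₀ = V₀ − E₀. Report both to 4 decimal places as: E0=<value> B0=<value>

E0=105.3956 B0=358.9180

Equity is a call on the firm's assets struck at D = 428.2797:
d₁ = [ln(V₀/D) + (r + σ²/2)T] / (σ√T)
   = [ln(464.3136/428.2797) + (0.0710 + 0.5·0.2101²)·1.8803] / (0.2101·√1.8803)
   = [0.080784 + 0.175001] / 0.288098 = 0.887842
d₂ = d₁ − σ√T = 0.887842 − 0.288098 = 0.599744
N(d₁) = 0.812687,  N(d₂) = 0.725662,  e^(−rT) = 0.875026
E₀ = V₀·N(d₁) − D·e^(−rT)·N(d₂)
   = 464.3136·0.812687 − 428.2797·0.875026·0.725662 = 105.395596
B₀ = V₀ − E₀ = 464.3136 − 105.395596 = 358.918004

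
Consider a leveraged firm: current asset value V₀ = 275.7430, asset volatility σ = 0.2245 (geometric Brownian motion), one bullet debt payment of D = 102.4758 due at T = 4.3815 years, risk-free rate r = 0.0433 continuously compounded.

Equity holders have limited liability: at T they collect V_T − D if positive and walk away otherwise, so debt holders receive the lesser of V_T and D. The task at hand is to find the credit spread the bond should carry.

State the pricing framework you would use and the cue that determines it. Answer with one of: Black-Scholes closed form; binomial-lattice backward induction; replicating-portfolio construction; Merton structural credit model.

Key observation: a levered firm with one bullet debt due at 4.3815 years is the canonical structural-credit setup: equity is a call on the firm's assets struck at the face value.

framework: Merton structural credit model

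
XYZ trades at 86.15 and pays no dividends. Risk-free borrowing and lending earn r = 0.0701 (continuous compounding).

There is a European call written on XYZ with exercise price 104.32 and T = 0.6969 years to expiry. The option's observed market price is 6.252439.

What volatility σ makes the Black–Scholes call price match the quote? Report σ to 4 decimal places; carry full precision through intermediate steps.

sigma = 0.3805

At σ = 0.3805 the Black–Scholes value reproduces the quote:
σ√T = 0.3805·√0.6969 = 0.317643
d₁ = (ln(S/K) + (r+σ²/2)T) / (σ√T) = (ln(86.15/104.32) + (0.0701+0.3805²/2)·0.6969) / 0.317643 = (-0.191373 + 0.099301) / 0.317643 = -0.289859
d₂ = d₁ − σ√T = -0.289859 − 0.317643 = -0.607502
e^{−rT} = 0.952321
N(d₁) = 0.385962,  N(d₂) = 0.271759
V = S·N(d₁) − K·e^{−rT}·N(d₂) = 33.250635 − 26.998196 = 6.252439 (equal to the quote); since ∂V/∂σ > 0 for all σ, the implied volatility is unique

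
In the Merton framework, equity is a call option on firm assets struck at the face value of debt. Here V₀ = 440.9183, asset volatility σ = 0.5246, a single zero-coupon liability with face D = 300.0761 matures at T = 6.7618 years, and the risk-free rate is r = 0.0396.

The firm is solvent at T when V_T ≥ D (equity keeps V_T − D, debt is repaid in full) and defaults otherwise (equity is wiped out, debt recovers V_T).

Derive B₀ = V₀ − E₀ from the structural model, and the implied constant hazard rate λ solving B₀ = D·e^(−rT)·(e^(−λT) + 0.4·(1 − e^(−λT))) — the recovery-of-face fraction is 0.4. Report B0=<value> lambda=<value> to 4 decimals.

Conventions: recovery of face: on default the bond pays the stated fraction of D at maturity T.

Equity is a call on the firm's assets struck at D = 300.0761:
d₁ = [ln(V₀/D) + (r + σ²/2)T] / (σ√T)
   = [ln(440.9183/300.0761) + (0.0396 + 0.5·0.5246²)·6.7618] / (0.5246·√6.7618)
   = [0.384823 + 1.198208] / 1.364142 = 1.160460
d₂ = d₁ − σ√T = 1.160460 − 1.364142 = -0.203681
N(d₁) = 0.877069,  N(d₂) = 0.419301,  e^(−rT) = 0.765086
E₀ = V₀·N(d₁) − D·e^(−rT)·N(d₂)
   = 440.9183·0.877069 − 300.0761·0.765086·0.419301 = 290.451042
B₀ = V₀ − E₀ = 440.9183 − 290.451042 = 150.467258
e^(−λT) = (B₀·e^(rT)/D − 0.4)/(1 − 0.4) = (150.4673·1.307043/300.0761 − 0.4)/0.6 = 0.42565192
λ = −ln(0.42565192)/6.7618 = 0.126317

B0=150.4673 lambda=0.1263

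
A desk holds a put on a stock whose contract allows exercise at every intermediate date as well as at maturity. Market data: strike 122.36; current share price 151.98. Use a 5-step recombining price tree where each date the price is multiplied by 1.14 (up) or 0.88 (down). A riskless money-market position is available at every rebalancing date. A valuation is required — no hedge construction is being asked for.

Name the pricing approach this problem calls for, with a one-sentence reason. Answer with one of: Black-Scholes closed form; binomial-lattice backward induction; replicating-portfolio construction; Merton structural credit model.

Key observation: the exercise right at every one of the 5 steps is what matters: each node needs max(122.36 − S, continuation), which only the stepwise tree valuation starting from spot 151.98 delivers.

framework: binomial-lattice backward induction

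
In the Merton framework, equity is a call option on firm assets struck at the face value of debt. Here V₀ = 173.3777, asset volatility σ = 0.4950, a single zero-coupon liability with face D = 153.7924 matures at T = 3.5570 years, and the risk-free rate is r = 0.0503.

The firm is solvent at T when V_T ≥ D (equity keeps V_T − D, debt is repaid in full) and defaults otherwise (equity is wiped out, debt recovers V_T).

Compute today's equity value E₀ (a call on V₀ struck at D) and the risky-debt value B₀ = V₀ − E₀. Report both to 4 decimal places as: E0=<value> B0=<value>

E0=79.1843 B0=94.1934

Work the structural quantities from V₀ = 173.3777 against face 153.7924:
d₁ = [ln(V₀/D) + (r + σ²/2)T] / (σ√T)
   = [ln(173.3777/153.7924) + (0.0503 + 0.5·0.4950²)·3.5570] / (0.4950·√3.5570)
   = [0.119869 + 0.614694] / 0.933571 = 0.786832
d₂ = d₁ − σ√T = 0.786832 − 0.933571 = -0.146739
N(d₁) = 0.784310,  N(d₂) = 0.441669,  e^(−rT) = 0.836175
E₀ = V₀·N(d₁) − D·e^(−rT)·N(d₂)
   = 173.3777·0.784310 − 153.7924·0.836175·0.441669 = 79.184337
B₀ = V₀ − E₀ = 173.3777 − 79.184337 = 94.193363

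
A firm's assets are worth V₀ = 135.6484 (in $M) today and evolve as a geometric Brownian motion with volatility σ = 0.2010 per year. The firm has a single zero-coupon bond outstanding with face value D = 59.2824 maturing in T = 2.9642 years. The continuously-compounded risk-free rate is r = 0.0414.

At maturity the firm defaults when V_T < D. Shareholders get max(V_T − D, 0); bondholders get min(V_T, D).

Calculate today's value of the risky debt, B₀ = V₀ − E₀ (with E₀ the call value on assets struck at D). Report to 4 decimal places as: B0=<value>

B0=52.4099

Work the structural quantities from V₀ = 135.6484 against face 59.2824:
d₁ = [ln(V₀/D) + (r + σ²/2)T] / (σ√T)
   = [ln(135.6484/59.2824) + (0.0414 + 0.5·0.2010²)·2.9642] / (0.2010·√2.9642)
   = [0.827754 + 0.182596] / 0.346059 = 2.919591
d₂ = d₁ − σ√T = 2.919591 − 0.346059 = 2.573532
N(d₁) = 0.998248,  N(d₂) = 0.994967,  e^(−rT) = 0.884513
E₀ = V₀·N(d₁) − D·e^(−rT)·N(d₂)
   = 135.6484·0.998248 − 59.2824·0.884513·0.994967 = 83.238546
B₀ = V₀ − E₀ = 135.6484 − 83.238546 = 52.409854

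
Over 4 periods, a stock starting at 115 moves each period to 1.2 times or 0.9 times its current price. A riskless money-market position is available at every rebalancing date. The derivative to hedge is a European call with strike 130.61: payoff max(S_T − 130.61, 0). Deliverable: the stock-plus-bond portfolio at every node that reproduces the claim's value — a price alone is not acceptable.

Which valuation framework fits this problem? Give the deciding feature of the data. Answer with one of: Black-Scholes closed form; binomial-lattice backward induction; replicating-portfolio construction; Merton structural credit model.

Key observation: what is demanded is not a single number but the (Δ, B) position at each node of the 1.2/0.9 tree starting at 115; constructing those positions is the replicating-portfolio method.

framework: replicating-portfolio construction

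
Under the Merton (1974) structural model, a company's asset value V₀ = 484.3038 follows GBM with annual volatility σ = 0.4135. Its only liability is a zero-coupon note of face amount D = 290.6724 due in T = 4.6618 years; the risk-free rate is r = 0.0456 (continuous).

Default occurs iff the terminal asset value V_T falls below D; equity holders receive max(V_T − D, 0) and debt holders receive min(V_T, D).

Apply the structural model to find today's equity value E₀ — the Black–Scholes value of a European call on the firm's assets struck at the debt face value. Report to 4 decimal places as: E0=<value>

E0=282.8441

Work the structural quantities from V₀ = 484.3038 against face 290.6724:
d₁ = [ln(V₀/D) + (r + σ²/2)T] / (σ√T)
   = [ln(484.3038/290.6724) + (0.0456 + 0.5·0.4135²)·4.6618] / (0.4135·√4.6618)
   = [0.510516 + 0.611121] / 0.892796 = 1.256318
d₂ = d₁ − σ√T = 1.256318 − 0.892796 = 0.363522
N(d₁) = 0.895500,  N(d₂) = 0.641893,  e^(−rT) = 0.808497
E₀ = V₀·N(d₁) − D·e^(−rT)·N(d₂)
   = 484.3038·0.895500 − 290.6724·0.808497·0.641893 = 282.844144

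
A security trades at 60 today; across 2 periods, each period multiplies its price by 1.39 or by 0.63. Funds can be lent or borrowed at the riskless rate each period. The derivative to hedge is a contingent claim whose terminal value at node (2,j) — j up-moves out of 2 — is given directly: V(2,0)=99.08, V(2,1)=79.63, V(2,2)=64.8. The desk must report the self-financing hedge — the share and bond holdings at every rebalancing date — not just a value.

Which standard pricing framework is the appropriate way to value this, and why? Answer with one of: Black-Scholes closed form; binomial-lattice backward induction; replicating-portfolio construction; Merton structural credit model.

Key observation: what is demanded is not a single number but the (Δ, B) position at each node of the 1.39/0.63 tree starting at 60; constructing those positions is the replicating-portfolio method.

framework: replicating-portfolio construction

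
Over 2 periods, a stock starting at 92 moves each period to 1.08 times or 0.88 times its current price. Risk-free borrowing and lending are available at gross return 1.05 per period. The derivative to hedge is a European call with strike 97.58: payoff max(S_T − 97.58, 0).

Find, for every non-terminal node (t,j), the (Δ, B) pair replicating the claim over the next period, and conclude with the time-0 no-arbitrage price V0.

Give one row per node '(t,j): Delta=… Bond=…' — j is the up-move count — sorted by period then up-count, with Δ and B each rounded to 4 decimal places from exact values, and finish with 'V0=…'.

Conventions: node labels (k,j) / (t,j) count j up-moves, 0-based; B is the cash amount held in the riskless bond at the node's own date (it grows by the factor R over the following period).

(0,0): Delta=0.4280 Bond=-33.0029
(1,0): Delta=0.0000 Bond=0.0000
(1,1): Delta=0.4896 Bond=-40.7683
V0=6.3756

The replicating-portfolio and risk-neutral prices coincide; use p* = (1.05−0.88)/(1.08−0.88) = 0.8500 for the latter.
Terminal payoffs: V(2,0)=0.0000, V(2,1)=0.0000, V(2,2)=9.7288
Node (1,0) S=80.9600: V=(p*·0.0000+(1−p*)·0.0000)/1.05=0.0000; Δ=(0.0000−0.0000)/(87.4368−71.2448)=0.0000; B=V−Δ·S=0.0000
Node (1,1) S=99.3600: V=(p*·9.7288+(1−p*)·0.0000)/1.05=7.8757; Δ=(9.7288−0.0000)/(107.3088−87.4368)=0.4896; B=V−Δ·S=-40.7683
Node (0,0) S=92.0000: V=(p*·7.8757+(1−p*)·0.0000)/1.05=6.3756; Δ=(7.8757−0.0000)/(99.3600−80.9600)=0.4280; B=V−Δ·S=-33.0029
As a check, the time-0 holding Δ(0,0)·S0 + B(0,0) comes to 6.3756 — exactly V0.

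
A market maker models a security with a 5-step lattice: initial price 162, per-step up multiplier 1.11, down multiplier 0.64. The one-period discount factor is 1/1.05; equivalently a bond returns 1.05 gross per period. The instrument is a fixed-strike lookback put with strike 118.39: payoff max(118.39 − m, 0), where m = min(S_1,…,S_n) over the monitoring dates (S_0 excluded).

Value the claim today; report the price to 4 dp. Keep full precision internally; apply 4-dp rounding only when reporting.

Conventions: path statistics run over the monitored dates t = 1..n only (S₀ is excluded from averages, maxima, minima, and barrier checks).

Risk-neutral up-probability p* = (R−d)/(u−d) = (1.05−0.64)/(1.11−0.64) = 0.8723; the claim prices as the p*-weighted sum of path payoffs discounted by R^5.
Enumerate all 2^5 = 32 price paths (U = up ×1.11, D = down ×0.64); each path with k up-moves has probability p*^k·(1−p*)^(5−k).
DDDDD: m=17.3946, payoff=100.9954, prob=0.000034
UDDDD: m=30.1688, payoff=88.2212, prob=0.000232
DUDDD: m=30.1688, payoff=88.2212, prob=0.000232
UUDDD: m=52.3240, payoff=66.0660, prob=0.001583
DDUDD: m=30.1688, payoff=88.2212, prob=0.000232
UDUDD: m=52.3240, payoff=66.0660, prob=0.001583
DUUDD: m=52.3240, payoff=66.0660, prob=0.001583
UUUDD: m=90.7494, payoff=27.6406, prob=0.010818
DDDUD: m=30.1688, payoff=88.2212, prob=0.000232
UDDUD: m=52.3240, payoff=66.0660, prob=0.001583
DUDUD: m=52.3240, payoff=66.0660, prob=0.001583
UUDUD: m=90.7494, payoff=27.6406, prob=0.010818
DDUUD: m=52.3240, payoff=66.0660, prob=0.001583
UDUUD: m=90.7494, payoff=27.6406, prob=0.010818
DUUUD: m=90.7494, payoff=27.6406, prob=0.010818
UUUUD: m=157.3935, payoff=0.0000, prob=0.073926
DDDDU: m=27.1791, payoff=91.2109, prob=0.000232
UDDDU: m=47.1387, payoff=71.2513, prob=0.001583
DUDDU: m=47.1387, payoff=71.2513, prob=0.001583
UUDDU: m=81.7562, payoff=36.6338, prob=0.010818
DDUDU: m=47.1387, payoff=71.2513, prob=0.001583
UDUDU: m=81.7562, payoff=36.6338, prob=0.010818
DUUDU: m=81.7562, payoff=36.6338, prob=0.010818
UUUDU: m=141.7960, payoff=0.0000, prob=0.073926
DDDUU: m=42.4673, payoff=75.9227, prob=0.001583
UDDUU: m=73.6543, payoff=44.7357, prob=0.010818
DUDUU: m=73.6543, payoff=44.7357, prob=0.010818
UUDUU: m=127.7441, payoff=0.0000, prob=0.073926
DDUUU: m=66.3552, payoff=52.0348, prob=0.010818
UDUUU: m=115.0848, payoff=3.3052, prob=0.073926
DUUUU: m=103.6800, payoff=14.7100, prob=0.073926
UUUUU: m=179.8200, payoff=0.0000, prob=0.505161
Price = Σ prob·payoff / R^5 = 6.440238 / 1.276282 = 5.0461

price = 5.0461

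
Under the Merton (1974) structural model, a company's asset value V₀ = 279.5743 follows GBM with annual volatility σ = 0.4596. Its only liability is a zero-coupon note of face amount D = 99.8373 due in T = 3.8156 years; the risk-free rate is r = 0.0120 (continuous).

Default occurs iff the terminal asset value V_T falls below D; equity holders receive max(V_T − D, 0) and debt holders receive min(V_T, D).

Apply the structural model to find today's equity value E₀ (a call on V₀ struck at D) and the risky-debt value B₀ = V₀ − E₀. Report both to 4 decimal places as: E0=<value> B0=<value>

E0=191.9234 B0=87.6509

Equity is a call on the firm's assets struck at D = 99.8373:
d₁ = [ln(V₀/D) + (r + σ²/2)T] / (σ√T)
   = [ln(279.5743/99.8373) + (0.0120 + 0.5·0.4596²)·3.8156] / (0.4596·√3.8156)
   = [1.029726 + 0.448776] / 0.897762 = 1.646875
d₂ = d₁ − σ√T = 1.646875 − 0.897762 = 0.749112
N(d₁) = 0.950208,  N(d₂) = 0.773105,  e^(−rT) = 0.955245
E₀ = V₀·N(d₁) − D·e^(−rT)·N(d₂)
   = 279.5743·0.950208 − 99.8373·0.955245·0.773105 = 191.923412
B₀ = V₀ − E₀ = 279.5743 − 191.923412 = 87.650888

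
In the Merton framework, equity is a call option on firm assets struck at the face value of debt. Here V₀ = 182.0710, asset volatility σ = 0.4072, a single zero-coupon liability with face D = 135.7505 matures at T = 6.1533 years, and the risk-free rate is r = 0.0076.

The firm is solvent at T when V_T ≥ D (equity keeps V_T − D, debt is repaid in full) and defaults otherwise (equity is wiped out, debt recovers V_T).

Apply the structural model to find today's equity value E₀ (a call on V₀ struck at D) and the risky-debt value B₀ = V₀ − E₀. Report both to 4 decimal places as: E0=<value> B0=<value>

Work the structural quantities from V₀ = 182.0710 against face 135.7505:
d₁ = [ln(V₀/D) + (r + σ²/2)T] / (σ√T)
   = [ln(182.0710/135.7505) + (0.0076 + 0.5·0.4072²)·6.1533] / (0.4072·√6.1533)
   = [0.293578 + 0.556910] / 1.010094 = 0.841989
d₂ = d₁ − σ√T = 0.841989 − 1.010094 = -0.168105
N(d₁) = 0.800103,  N(d₂) = 0.433250,  e^(−rT) = 0.954312
E₀ = V₀·N(d₁) − D·e^(−rT)·N(d₂)
   = 182.0710·0.800103 − 135.7505·0.954312·0.433250 = 89.548714
B₀ = V₀ − E₀ = 182.0710 − 89.548714 = 92.522286

E0=89.5487 B0=92.5223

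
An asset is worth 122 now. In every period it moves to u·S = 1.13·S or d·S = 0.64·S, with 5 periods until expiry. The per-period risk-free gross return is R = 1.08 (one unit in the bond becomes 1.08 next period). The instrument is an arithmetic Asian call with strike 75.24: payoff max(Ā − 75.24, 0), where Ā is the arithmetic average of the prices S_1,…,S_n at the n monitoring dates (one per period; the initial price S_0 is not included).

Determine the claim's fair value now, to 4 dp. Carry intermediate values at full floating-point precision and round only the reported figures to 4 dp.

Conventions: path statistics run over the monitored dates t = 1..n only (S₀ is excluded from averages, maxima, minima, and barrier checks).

price = 54.1491

With p* = (R−d)/(u−d) = 0.8980, sum probability × payoff across the paths and divide by R^5.
Enumerate all 2^5 = 32 price paths (U = up ×1.13, D = down ×0.64); each path with k up-moves has probability p*^k·(1−p*)^(5−k).
DDDDD: Ā=38.7201, payoff=0.0000, prob=0.000011
UDDDD: Ā=68.3652, payoff=0.0000, prob=0.000097
DUDDD: Ā=56.4092, payoff=0.0000, prob=0.000097
UUDDD: Ā=99.5975, payoff=24.3575, prob=0.000857
DDUDD: Ā=48.7574, payoff=0.0000, prob=0.000097
UDUDD: Ā=86.0872, payoff=10.8472, prob=0.000857
DUUDD: Ā=74.1312, payoff=0.0000, prob=0.000857
UUUDD: Ā=130.8880, payoff=55.6480, prob=0.007539
DDDUD: Ā=43.8602, payoff=0.0000, prob=0.000097
UDDUD: Ā=77.4407, payoff=2.2007, prob=0.000857
DUDUD: Ā=65.4847, payoff=0.0000, prob=0.000857
UUDUD: Ā=115.6214, payoff=40.3814, prob=0.007539
DDUUD: Ā=57.8328, payoff=0.0000, prob=0.000857
UDUUD: Ā=102.1111, payoff=26.8711, prob=0.007539
DUUUD: Ā=90.1551, payoff=14.9151, prob=0.007539
UUUUD: Ā=159.1801, payoff=83.9401, prob=0.066344
DDDDU: Ā=40.7260, payoff=0.0000, prob=0.000097
UDDDU: Ā=71.9069, payoff=0.0000, prob=0.000857
DUDDU: Ā=59.9509, payoff=0.0000, prob=0.000857
UUDDU: Ā=105.8507, payoff=30.6107, prob=0.007539
DDUDU: Ā=52.2990, payoff=0.0000, prob=0.000857
UDUDU: Ā=92.3405, payoff=17.1005, prob=0.007539
DUUDU: Ā=80.3845, payoff=5.1445, prob=0.007539
UUUDU: Ā=141.9288, payoff=66.6888, prob=0.066344
DDDUU: Ā=47.4018, payoff=0.0000, prob=0.000857
UDDUU: Ā=83.6939, payoff=8.4539, prob=0.007539
DUDUU: Ā=71.7379, payoff=0.0000, prob=0.007539
UUDUU: Ā=126.6622, payoff=51.4222, prob=0.066344
DDUUU: Ā=64.0860, payoff=0.0000, prob=0.007539
UDUUU: Ā=113.1519, payoff=37.9119, prob=0.066344
DUUUU: Ā=101.1959, payoff=25.9559, prob=0.066344
UUUUU: Ā=178.6740, payoff=103.4340, prob=0.583825
Price = Σ prob·payoff / R^5 = 79.562739 / 1.469328 = 54.1491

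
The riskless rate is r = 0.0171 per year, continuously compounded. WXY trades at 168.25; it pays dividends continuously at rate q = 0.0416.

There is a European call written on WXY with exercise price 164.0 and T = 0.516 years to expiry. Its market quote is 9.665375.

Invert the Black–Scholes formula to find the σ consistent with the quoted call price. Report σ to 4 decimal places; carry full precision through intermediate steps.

sigma = 0.1828

At σ = 0.1828 the Black–Scholes value reproduces the quote:
σ√T = 0.1828·√0.516 = 0.131311
d₁ = (ln(S/K) + (r−q+σ²/2)T) / (σ√T) = (ln(168.25/164.0) + (0.0171−0.0416+0.1828²/2)·0.516) / 0.131311 = (0.025585 − 0.004021) / 0.131311 = 0.164220
d₂ = d₁ − σ√T = 0.164220 − 0.131311 = 0.032909
e^{−rT} = 0.991215
e^{−qT} = 0.978763
N(d₁) = 0.565221,  N(d₂) = 0.513126
V = S·e^{−qT}·N(d₁) − K·e^{−rT}·N(d₂) = 93.078815 − 83.413440 = 9.665375 (equal to the quote); since ∂V/∂σ > 0 for all σ, the implied volatility is unique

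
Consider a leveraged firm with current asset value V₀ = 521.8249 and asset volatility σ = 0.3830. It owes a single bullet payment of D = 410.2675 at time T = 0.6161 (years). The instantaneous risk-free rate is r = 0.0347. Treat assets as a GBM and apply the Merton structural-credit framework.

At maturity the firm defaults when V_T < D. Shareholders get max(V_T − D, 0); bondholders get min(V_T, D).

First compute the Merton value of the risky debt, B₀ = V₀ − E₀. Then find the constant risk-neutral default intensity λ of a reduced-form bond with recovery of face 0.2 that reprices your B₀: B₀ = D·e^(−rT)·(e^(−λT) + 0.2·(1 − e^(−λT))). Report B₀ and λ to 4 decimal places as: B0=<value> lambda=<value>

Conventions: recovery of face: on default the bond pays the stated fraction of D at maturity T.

B0=387.1228 lambda=0.0748

Work the structural quantities from V₀ = 521.8249 against face 410.2675:
d₁ = [ln(V₀/D) + (r + σ²/2)T] / (σ√T)
   = [ln(521.8249/410.2675) + (0.0347 + 0.5·0.3830²)·0.6161] / (0.3830·√0.6161)
   = [0.240523 + 0.066566] / 0.300625 = 1.021503
d₂ = d₁ − σ√T = 1.021503 − 0.300625 = 0.720879
N(d₁) = 0.846492,  N(d₂) = 0.764508,  e^(−rT) = 0.978848
E₀ = V₀·N(d₁) − D·e^(−rT)·N(d₂)
   = 521.8249·0.846492 − 410.2675·0.978848·0.764508 = 134.702134
B₀ = V₀ − E₀ = 521.8249 − 134.702134 = 387.122766
e^(−λT) = (B₀·e^(rT)/D − 0.2)/(1 − 0.2) = (387.1228·1.021609/410.2675 − 0.2)/0.8 = 0.95497014
λ = −ln(0.95497014)/0.6161 = 0.074785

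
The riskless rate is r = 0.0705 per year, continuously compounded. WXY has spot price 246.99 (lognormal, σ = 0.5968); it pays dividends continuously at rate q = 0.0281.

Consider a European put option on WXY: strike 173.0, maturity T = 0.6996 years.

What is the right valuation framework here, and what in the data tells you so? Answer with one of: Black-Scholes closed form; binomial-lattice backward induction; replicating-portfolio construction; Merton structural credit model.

Key observation: with WXY following a GBM at constant σ and r, the European put struck at 173.0 prices in closed form — nothing here needs a stepwise model or a balance sheet.

framework: Black-Scholes closed form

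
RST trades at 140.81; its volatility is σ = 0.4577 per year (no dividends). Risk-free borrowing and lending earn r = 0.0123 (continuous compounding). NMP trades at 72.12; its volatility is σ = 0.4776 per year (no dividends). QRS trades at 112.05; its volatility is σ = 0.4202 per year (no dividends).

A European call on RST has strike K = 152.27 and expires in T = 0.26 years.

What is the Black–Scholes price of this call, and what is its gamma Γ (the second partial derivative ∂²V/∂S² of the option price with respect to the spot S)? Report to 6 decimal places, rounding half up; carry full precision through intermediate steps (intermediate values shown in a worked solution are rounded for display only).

σ√T = 0.4577·√0.26 = 0.233382
d₁ = (ln(S/K) + (r+σ²/2)T) / (σ√T) = (ln(140.81/152.27) + (0.0123+0.4577²/2)·0.26) / 0.233382 = (-0.078244 + 0.030432) / 0.233382 = -0.204867
d₂ = d₁ − σ√T = -0.204867 − 0.233382 = -0.438249
e^{−rT} = 0.996807
N(d₁) = 0.418838,  N(d₂) = 0.330603
Call price V = S·N(d₁) − K·e^{−rT}·N(d₂) = 58.976607 − 50.180188 = 8.796418
φ(d₁) = (1/√(2π))·e^{−d₁²/2} = 0.390658
Γ = φ(d₁) / (S·σ·√T) = 0.011888

price = 8.796418
Γ = 0.011888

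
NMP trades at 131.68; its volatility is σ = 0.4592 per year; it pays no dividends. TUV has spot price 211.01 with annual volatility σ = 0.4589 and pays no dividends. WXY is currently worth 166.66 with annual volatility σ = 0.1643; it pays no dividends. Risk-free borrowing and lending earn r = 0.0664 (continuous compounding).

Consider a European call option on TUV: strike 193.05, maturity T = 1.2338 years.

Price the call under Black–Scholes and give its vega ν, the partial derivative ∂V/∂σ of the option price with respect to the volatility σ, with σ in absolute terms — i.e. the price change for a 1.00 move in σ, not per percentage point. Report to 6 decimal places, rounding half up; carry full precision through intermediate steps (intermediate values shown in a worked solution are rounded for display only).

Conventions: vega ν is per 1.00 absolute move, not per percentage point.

price = 57.812447
ν = 78.563400

σ√T = 0.4589·√1.2338 = 0.509730
d₁ = (ln(S/K) + (r+σ²/2)T) / (σ√T) = (ln(211.01/193.05) + (0.0664+0.4589²/2)·1.2338) / 0.509730 = (0.088956 + 0.211837) / 0.509730 = 0.590102
d₂ = d₁ − σ√T = 0.590102 − 0.509730 = 0.080372
e^{−rT} = 0.921342
N(d₁) = 0.722439,  N(d₂) = 0.532029
Call price V = S·N(d₁) − K·e^{−rT}·N(d₂) = 152.441859 − 94.629412 = 57.812447
φ(d₁) = (1/√(2π))·e^{−d₁²/2} = 0.335193
ν = S·φ(d₁)·√T = 78.563400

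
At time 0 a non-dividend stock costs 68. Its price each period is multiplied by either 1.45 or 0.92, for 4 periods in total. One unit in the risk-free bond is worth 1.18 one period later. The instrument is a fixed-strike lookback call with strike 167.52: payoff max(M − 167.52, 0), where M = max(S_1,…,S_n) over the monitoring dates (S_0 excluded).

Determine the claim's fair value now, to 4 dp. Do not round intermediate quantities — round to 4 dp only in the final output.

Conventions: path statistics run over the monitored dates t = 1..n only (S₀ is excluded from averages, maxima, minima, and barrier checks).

price = 7.3686

With p* = (R−d)/(u−d) = 0.4906, sum probability × payoff across the paths and divide by R^4.
Enumerate all 2^4 = 16 price paths (U = up ×1.45, D = down ×0.92); each path with k up-moves has probability p*^k·(1−p*)^(4−k).
DDDD: M=62.5600, payoff=0.0000, prob=0.067352
UDDD: M=98.6000, payoff=0.0000, prob=0.064858
DUDD: M=90.7120, payoff=0.0000, prob=0.064858
UUDD: M=142.9700, payoff=0.0000, prob=0.062456
DDUD: M=83.4550, payoff=0.0000, prob=0.064858
UDUD: M=131.5324, payoff=0.0000, prob=0.062456
DUUD: M=131.5324, payoff=0.0000, prob=0.062456
UUUD: M=207.3065, payoff=39.7865, prob=0.060142
DDDU: M=76.7786, payoff=0.0000, prob=0.064858
UDDU: M=121.0098, payoff=0.0000, prob=0.062456
DUDU: M=121.0098, payoff=0.0000, prob=0.062456
UUDU: M=190.7220, payoff=23.2020, prob=0.060142
DDUU: M=121.0098, payoff=0.0000, prob=0.062456
UDUU: M=190.7220, payoff=23.2020, prob=0.060142
DUUU: M=190.7220, payoff=23.2020, prob=0.060142
UUUU: M=300.5944, payoff=133.0744, prob=0.057915
Price = Σ prob·payoff / R^4 = 14.286102 / 1.938778 = 7.3686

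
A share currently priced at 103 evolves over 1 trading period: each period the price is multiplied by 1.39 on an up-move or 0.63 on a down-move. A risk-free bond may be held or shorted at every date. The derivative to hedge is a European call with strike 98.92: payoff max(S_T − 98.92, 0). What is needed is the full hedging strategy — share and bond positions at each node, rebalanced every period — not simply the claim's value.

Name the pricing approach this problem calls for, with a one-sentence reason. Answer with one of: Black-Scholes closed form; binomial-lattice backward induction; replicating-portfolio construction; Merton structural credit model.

Key observation: what is demanded is not a single number but the (Δ, B) position at each node of the 1.39/0.63 tree starting at 103; constructing those positions is the replicating-portfolio method.

framework: replicating-portfolio construction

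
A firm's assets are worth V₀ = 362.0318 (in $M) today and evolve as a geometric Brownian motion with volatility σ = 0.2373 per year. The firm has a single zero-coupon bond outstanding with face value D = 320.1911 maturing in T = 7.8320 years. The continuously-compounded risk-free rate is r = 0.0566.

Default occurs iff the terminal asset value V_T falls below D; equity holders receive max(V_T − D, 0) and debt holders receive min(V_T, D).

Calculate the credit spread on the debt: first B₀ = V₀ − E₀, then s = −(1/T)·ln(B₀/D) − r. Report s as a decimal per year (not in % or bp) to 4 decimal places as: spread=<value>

spread=0.0125

Equity is a call on the firm's assets struck at D = 320.1911:
d₁ = [ln(V₀/D) + (r + σ²/2)T] / (σ√T)
   = [ln(362.0318/320.1911) + (0.0566 + 0.5·0.2373²)·7.8320] / (0.2373·√7.8320)
   = [0.122814 + 0.663806] / 0.664101 = 1.184489
d₂ = d₁ − σ√T = 1.184489 − 0.664101 = 0.520388
N(d₁) = 0.881890,  N(d₂) = 0.698603,  e^(−rT) = 0.641920
E₀ = V₀·N(d₁) − D·e^(−rT)·N(d₂)
   = 362.0318·0.881890 − 320.1911·0.641920·0.698603 = 175.683344
B₀ = V₀ − E₀ = 362.0318 − 175.683344 = 186.348456
spread = −(1/T)·ln(B₀/D) − r = −(1/7.8320)·ln(186.348456/320.1911) − 0.0566 = 0.01251385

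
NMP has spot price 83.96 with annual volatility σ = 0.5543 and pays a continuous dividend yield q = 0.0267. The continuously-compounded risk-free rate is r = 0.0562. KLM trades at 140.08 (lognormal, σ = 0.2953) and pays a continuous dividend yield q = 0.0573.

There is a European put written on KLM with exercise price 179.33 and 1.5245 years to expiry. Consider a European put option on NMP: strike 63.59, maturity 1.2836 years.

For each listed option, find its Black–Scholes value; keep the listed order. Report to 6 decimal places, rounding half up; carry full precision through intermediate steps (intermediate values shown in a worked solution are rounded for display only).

[KLM put K=179.33]
σ√T = 0.2953·√1.5245 = 0.364609
d₁ = (ln(S/K) + (r−q+σ²/2)T) / (σ√T) = (ln(140.08/179.33) + (0.0562−0.0573+0.2953²/2)·1.5245) / 0.364609 = (-0.247014 + 0.064793) / 0.364609 = -0.499772
d₂ = d₁ − σ√T = -0.499772 − 0.364609 = -0.864380
e^{−rT} = 0.917891
e^{−qT} = 0.916353
N(−d₁) = 0.691382,  N(−d₂) = 0.806311
price = K·e^{−rT}·N(−d₂) − S·e^{−qT}·N(−d₁) = 132.723028 − 88.747668 = 43.975360
[NMP put K=63.59]
σ√T = 0.5543·√1.2836 = 0.628000
d₁ = (ln(S/K) + (r−q+σ²/2)T) / (σ√T) = (ln(83.96/63.59) + (0.0562−0.0267+0.5543²/2)·1.2836) / 0.628000 = (0.277884 + 0.235058) / 0.628000 = 0.816787
d₂ = d₁ − σ√T = 0.816787 − 0.628000 = 0.188787
e^{−rT} = 0.930402
e^{−qT} = 0.966309
N(−d₁) = 0.207025,  N(−d₂) = 0.425130
price = K·e^{−rT}·N(−d₂) − S·e^{−qT}·N(−d₁) = 25.152497 − 16.796199 = 8.356298

price(KLM put K=179.33) = 43.975360
price(NMP put K=63.59) = 8.356298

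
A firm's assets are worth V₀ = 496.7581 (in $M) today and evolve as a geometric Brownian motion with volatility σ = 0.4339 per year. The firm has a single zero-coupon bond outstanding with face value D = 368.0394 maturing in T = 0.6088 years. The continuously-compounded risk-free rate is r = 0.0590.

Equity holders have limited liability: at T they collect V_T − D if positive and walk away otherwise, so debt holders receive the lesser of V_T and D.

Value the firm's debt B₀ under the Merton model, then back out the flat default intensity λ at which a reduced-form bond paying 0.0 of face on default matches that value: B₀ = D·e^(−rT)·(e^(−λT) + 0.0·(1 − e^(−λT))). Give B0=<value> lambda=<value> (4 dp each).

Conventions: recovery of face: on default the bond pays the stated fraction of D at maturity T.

B0=343.1344 lambda=0.0561

Apply the equity-as-call identities (strike 368.0394, horizon 0.6088 years):
d₁ = [ln(V₀/D) + (r + σ²/2)T] / (σ√T)
   = [ln(496.7581/368.0394) + (0.0590 + 0.5·0.4339²)·0.6088] / (0.4339·√0.6088)
   = [0.299913 + 0.093228] / 0.338553 = 1.161240
d₂ = d₁ − σ√T = 1.161240 − 0.338553 = 0.822687
N(d₁) = 0.877228,  N(d₂) = 0.794657,  e^(−rT) = 0.964718
E₀ = V₀·N(d₁) − D·e^(−rT)·N(d₂)
   = 496.7581·0.877228 − 368.0394·0.964718·0.794657 = 153.623660
B₀ = V₀ − E₀ = 496.7581 − 153.623660 = 343.134440
e^(−λT) = (B₀·e^(rT)/D − 0)/(1 − 0) = (343.1344·1.036572/368.0394 − 0)/1 = 0.96642789
λ = −ln(0.96642789)/0.6088 = 0.056092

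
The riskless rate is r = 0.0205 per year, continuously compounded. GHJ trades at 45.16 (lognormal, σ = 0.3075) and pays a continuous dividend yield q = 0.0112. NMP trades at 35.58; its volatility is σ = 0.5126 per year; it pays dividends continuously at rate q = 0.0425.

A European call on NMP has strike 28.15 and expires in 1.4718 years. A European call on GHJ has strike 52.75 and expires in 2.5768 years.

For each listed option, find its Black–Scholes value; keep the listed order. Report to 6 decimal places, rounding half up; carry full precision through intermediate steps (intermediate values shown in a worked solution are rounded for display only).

price(NMP call K=28.15) = 10.842319
price(GHJ call K=52.75) = 6.388631

[NMP call K=28.15]
σ√T = 0.5126·√1.4718 = 0.621875
d₁ = (ln(S/K) + (r−q+σ²/2)T) / (σ√T) = (ln(35.58/28.15) + (0.0205−0.0425+0.5126²/2)·1.4718) / 0.621875 = (0.234236 + 0.160985) / 0.621875 = 0.635531
d₂ = d₁ − σ√T = 0.635531 − 0.621875 = 0.013656
e^{−rT} = 0.970279
e^{−qT} = 0.939365
N(d₁) = 0.737459,  N(d₂) = 0.505448
price = S·e^{−qT}·N(d₁) − K·e^{−rT}·N(d₂) = 24.647794 − 13.805474 = 10.842319
[GHJ call K=52.75]
σ√T = 0.3075·√2.5768 = 0.493612
d₁ = (ln(S/K) + (r−q+σ²/2)T) / (σ√T) = (ln(45.16/52.75) + (0.0205−0.0112+0.3075²/2)·2.5768) / 0.493612 = (-0.155352 + 0.145791) / 0.493612 = -0.019371
d₂ = d₁ − σ√T = -0.019371 − 0.493612 = -0.512982
e^{−rT} = 0.948547
e^{−qT} = 0.971552
N(d₁) = 0.492273,  N(d₂) = 0.303982
price = S·e^{−qT}·N(d₁) − K·e^{−rT}·N(d₂) = 21.598616 − 15.209985 = 6.388631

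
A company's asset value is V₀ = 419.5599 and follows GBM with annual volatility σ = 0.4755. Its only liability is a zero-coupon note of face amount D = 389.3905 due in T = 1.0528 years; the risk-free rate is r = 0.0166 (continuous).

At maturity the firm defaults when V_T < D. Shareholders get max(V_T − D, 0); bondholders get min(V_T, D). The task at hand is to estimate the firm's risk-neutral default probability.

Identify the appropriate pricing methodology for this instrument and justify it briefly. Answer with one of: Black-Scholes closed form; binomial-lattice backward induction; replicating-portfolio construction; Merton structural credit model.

Key observation: with the firm-asset dynamics (V₀ = 419.5599) and a single zero-coupon liability of face 389.3905 given, debt value, spread, and default probability all derive from the option view of the balance sheet.

framework: Merton structural credit model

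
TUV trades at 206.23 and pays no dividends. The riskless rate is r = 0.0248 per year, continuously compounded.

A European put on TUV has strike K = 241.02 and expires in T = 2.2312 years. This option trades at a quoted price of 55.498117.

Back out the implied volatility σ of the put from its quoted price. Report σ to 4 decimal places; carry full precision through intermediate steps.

At σ = 0.3419 the Black–Scholes value reproduces the quote:
σ√T = 0.3419·√2.2312 = 0.510703
d₁ = (ln(S/K) + (r+σ²/2)T) / (σ√T) = (ln(206.23/241.02) + (0.0248+0.3419²/2)·2.2312) / 0.510703 = (-0.155888 + 0.185743) / 0.510703 = 0.058458
d₂ = d₁ − σ√T = 0.058458 − 0.510703 = -0.452245
e^{−rT} = 0.946169
N(−d₁) = 0.476692,  N(−d₂) = 0.674454
V = K·e^{−rT}·N(−d₂) − S·N(−d₁) = 153.806296 − 98.308178 = 55.498117 (equal to the quote); since ∂V/∂σ > 0 for all σ, the implied volatility is unique

sigma = 0.3419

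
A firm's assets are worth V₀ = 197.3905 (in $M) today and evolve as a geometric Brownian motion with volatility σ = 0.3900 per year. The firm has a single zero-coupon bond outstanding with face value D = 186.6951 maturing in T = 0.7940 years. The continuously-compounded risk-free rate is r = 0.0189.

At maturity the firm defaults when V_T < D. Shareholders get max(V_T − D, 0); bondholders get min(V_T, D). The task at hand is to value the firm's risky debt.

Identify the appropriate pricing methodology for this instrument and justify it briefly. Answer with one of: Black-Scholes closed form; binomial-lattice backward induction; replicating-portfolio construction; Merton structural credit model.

framework: Merton structural credit model

Key observation: the asked-for credit quantity lives on the firm's capital structure — asset value, asset volatility, debt face 186.6951 — which is the structural model's domain.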